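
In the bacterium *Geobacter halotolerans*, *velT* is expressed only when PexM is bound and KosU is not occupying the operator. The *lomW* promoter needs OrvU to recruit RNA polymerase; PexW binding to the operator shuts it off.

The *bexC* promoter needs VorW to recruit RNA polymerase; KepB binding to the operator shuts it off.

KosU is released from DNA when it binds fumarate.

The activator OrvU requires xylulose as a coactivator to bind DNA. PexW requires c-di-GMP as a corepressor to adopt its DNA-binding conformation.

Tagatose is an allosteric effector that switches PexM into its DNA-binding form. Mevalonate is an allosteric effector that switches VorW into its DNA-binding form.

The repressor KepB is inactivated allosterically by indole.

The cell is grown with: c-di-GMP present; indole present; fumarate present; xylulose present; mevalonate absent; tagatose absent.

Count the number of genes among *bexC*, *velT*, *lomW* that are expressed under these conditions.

0

Indole is present, so KepB is inactive.
Mevalonate is absent, so VorW is inactive.
Required activator VorW is absent, so *bexC* is not transcribed.
→ *bexC* is OFF.
Tagatose is absent, so PexM is inactive.
Fumarate is present, so KosU is inactive.
Required activator PexM is absent, so *velT* is not transcribed.
→ *velT* is OFF.
Xylulose is present, so OrvU is active.
c-di-GMP is present, so PexW is active.
With repressor PexW bound, *lomW* is not transcribed.
→ *lomW* is OFF.
0 of the 3 genes are transcribed.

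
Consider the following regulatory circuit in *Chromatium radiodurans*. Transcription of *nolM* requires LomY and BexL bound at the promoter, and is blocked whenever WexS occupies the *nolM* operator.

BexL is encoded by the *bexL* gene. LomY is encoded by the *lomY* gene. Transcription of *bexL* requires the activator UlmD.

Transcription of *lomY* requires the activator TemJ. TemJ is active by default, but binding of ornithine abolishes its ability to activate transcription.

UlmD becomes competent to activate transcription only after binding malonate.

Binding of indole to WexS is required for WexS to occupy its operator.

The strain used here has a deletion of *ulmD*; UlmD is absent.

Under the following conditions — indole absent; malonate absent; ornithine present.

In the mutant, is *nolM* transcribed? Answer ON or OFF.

Ornithine is present, so TemJ is inactive.
Required activator TemJ is absent, so *lomY* is not transcribed.
So LomY is not produced.
Indole is absent, so WexS is inactive.
UlmD is non-functional in this strain, so it has no effect.
Required activator UlmD is absent, so *bexL* is not transcribed.
So BexL is not produced.
Required activator LomY is absent, so *nolM* is not transcribed.

OFF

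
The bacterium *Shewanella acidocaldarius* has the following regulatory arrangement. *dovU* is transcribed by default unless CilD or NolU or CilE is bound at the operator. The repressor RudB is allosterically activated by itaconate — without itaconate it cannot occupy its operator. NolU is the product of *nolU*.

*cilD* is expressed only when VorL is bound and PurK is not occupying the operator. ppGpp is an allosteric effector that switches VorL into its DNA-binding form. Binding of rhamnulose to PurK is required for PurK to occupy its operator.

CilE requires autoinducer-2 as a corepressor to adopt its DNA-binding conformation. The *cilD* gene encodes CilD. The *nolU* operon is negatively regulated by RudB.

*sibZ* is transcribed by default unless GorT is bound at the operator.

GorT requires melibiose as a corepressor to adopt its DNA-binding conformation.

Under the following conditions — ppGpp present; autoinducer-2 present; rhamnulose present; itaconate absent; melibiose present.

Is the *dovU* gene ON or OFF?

OFF

ppGpp is present, so VorL is active.
Rhamnulose is present, so PurK is active.
With repressor PurK bound, *cilD* is not transcribed.
So CilD is not produced.
Itaconate is absent, so RudB is inactive.
With no repressor bound, *nolU* is transcribed.
So NolU is produced and active.
Autoinducer-2 is present, so CilE is active.
With repressor NolU bound, *dovU* is not transcribed.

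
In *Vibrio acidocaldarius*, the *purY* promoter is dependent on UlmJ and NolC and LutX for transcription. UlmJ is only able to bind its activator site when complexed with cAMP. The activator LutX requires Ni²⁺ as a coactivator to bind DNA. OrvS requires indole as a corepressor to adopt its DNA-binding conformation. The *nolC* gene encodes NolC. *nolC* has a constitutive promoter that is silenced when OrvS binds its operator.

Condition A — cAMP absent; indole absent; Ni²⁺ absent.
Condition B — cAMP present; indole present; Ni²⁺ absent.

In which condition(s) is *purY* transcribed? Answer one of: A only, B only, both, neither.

neither

Condition A:
cAMP is absent, so UlmJ is inactive.
Indole is absent, so OrvS is inactive.
With no repressor bound, *nolC* is transcribed.
So NolC is produced and active.
Ni²⁺ is absent, so LutX is inactive.
Required activator UlmJ is absent, so *purY* is not transcribed.
→ *purY* is OFF in A.
Condition B:
cAMP is present, so UlmJ is active.
Indole is present, so OrvS is active.
With repressor OrvS bound, *nolC* is not transcribed.
So NolC is not produced.
Ni²⁺ is absent, so LutX is inactive.
Required activator NolC is absent, so *purY* is not transcribed.
→ *purY* is OFF in B.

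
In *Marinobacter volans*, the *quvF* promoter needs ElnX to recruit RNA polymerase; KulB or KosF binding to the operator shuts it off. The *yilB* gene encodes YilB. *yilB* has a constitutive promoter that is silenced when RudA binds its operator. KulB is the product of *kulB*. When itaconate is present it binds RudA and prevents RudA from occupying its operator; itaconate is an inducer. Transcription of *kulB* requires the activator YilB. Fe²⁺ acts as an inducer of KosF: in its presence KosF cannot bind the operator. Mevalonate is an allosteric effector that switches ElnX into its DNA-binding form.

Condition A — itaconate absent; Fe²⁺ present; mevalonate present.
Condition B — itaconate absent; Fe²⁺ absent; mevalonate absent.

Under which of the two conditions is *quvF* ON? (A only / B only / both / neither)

A only

Condition A:
Itaconate is absent, so RudA is active.
With repressor RudA bound, *yilB* is not transcribed.
So YilB is not produced.
Required activator YilB is absent, so *kulB* is not transcribed.
So KulB is not produced.
Fe²⁺ is present, so KosF is inactive.
Mevalonate is present, so ElnX is active.
No repressor is bound and ElnX is active, so *quvF* is transcribed.
→ *quvF* is ON in A.
Condition B:
Itaconate is absent, so RudA is active.
With repressor RudA bound, *yilB* is not transcribed.
So YilB is not produced.
Required activator YilB is absent, so *kulB* is not transcribed.
So KulB is not produced.
Fe²⁺ is absent, so KosF is active.
Mevalonate is absent, so ElnX is inactive.
With repressor KosF bound, *quvF* is not transcribed.
→ *quvF* is OFF in B.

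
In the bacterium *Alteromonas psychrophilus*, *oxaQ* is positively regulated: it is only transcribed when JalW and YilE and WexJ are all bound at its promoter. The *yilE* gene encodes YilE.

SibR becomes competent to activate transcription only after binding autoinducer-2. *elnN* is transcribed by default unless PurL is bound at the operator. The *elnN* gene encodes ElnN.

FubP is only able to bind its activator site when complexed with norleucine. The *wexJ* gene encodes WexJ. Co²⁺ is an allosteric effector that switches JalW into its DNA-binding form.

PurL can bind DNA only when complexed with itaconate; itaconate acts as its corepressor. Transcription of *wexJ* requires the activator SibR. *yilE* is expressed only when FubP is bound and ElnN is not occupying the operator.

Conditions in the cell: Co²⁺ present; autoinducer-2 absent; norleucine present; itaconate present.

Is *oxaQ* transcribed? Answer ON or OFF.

Co²⁺ is present, so JalW is active.
Norleucine is present, so FubP is active.
Itaconate is present, so PurL is active.
With repressor PurL bound, *elnN* is not transcribed.
So ElnN is not produced.
No repressor is bound and FubP is active, so *yilE* is transcribed.
So YilE is produced and active.
Autoinducer-2 is absent, so SibR is inactive.
Required activator SibR is absent, so *wexJ* is not transcribed.
So WexJ is not produced.
Required activator WexJ is absent, so *oxaQ* is not transcribed.

OFF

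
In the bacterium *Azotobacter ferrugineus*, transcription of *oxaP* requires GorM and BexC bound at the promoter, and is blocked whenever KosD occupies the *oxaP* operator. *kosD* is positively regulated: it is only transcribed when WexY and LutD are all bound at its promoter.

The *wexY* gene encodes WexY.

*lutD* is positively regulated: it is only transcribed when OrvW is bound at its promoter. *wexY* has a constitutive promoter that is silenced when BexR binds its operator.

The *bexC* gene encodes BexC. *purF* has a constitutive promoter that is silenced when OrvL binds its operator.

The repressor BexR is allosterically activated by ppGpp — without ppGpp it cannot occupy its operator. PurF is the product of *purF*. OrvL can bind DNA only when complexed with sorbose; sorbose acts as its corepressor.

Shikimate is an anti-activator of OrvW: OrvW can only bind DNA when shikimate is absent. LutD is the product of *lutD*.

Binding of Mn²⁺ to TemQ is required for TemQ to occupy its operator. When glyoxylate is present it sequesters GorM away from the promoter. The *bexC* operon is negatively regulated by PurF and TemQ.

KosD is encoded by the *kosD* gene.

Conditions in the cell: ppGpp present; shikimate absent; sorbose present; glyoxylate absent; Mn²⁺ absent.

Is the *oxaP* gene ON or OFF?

ON

Glyoxylate is absent, so GorM is active.
Sorbose is present, so OrvL is active.
With repressor OrvL bound, *purF* is not transcribed.
So PurF is not produced.
Mn²⁺ is absent, so TemQ is inactive.
With no repressor bound, *bexC* is transcribed.
So BexC is produced and active.
ppGpp is present, so BexR is active.
With repressor BexR bound, *wexY* is not transcribed.
So WexY is not produced.
Shikimate is absent, so OrvW is active.
No repressor is bound and OrvW is active, so *lutD* is transcribed.
So LutD is produced and active.
Required activator WexY is absent, so *kosD* is not transcribed.
So KosD is not produced.
No repressor is bound and GorM and BexC are active, so *oxaP* is transcribed.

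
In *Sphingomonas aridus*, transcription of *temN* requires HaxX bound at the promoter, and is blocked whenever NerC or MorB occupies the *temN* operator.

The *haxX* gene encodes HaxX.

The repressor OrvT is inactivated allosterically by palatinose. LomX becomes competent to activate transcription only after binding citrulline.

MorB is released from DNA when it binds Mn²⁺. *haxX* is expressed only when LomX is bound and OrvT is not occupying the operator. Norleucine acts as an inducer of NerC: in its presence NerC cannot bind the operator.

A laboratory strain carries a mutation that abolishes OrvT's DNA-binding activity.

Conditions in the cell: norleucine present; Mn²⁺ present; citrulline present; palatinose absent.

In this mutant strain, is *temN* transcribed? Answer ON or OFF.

Norleucine is present, so NerC is inactive.
OrvT is non-functional in this strain, so it has no effect.
Citrulline is present, so LomX is active.
No repressor is bound and LomX is active, so *haxX* is transcribed.
So HaxX is produced and active.
Mn²⁺ is present, so MorB is inactive.
No repressor is bound and HaxX is active, so *temN* is transcribed.

ON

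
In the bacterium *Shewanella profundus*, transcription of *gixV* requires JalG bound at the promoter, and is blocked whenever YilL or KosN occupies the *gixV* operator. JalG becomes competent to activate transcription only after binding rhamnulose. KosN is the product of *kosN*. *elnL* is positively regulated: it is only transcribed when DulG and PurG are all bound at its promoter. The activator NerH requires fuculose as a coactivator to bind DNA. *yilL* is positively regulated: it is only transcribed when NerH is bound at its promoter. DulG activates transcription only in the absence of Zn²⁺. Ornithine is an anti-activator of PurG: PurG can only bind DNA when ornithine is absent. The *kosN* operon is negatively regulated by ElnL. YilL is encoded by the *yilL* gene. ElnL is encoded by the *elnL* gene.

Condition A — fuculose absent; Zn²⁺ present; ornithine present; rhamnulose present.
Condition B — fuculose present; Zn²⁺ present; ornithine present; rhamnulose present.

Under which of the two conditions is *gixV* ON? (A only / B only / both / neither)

neither

Condition A:
Fuculose is absent, so NerH is inactive.
Required activator NerH is absent, so *yilL* is not transcribed.
So YilL is not produced.
Zn²⁺ is present, so DulG is inactive.
Ornithine is present, so PurG is inactive.
Required activator DulG is absent, so *elnL* is not transcribed.
So ElnL is not produced.
With no repressor bound, *kosN* is transcribed.
So KosN is produced and active.
Rhamnulose is present, so JalG is active.
With repressor KosN bound, *gixV* is not transcribed.
→ *gixV* is OFF in A.
Condition B:
Fuculose is present, so NerH is active.
No repressor is bound and NerH is active, so *yilL* is transcribed.
So YilL is produced and active.
Zn²⁺ is present, so DulG is inactive.
Ornithine is present, so PurG is inactive.
Required activator DulG is absent, so *elnL* is not transcribed.
So ElnL is not produced.
With no repressor bound, *kosN* is transcribed.
So KosN is produced and active.
Rhamnulose is present, so JalG is active.
With repressor YilL bound, *gixV* is not transcribed.
→ *gixV* is OFF in B.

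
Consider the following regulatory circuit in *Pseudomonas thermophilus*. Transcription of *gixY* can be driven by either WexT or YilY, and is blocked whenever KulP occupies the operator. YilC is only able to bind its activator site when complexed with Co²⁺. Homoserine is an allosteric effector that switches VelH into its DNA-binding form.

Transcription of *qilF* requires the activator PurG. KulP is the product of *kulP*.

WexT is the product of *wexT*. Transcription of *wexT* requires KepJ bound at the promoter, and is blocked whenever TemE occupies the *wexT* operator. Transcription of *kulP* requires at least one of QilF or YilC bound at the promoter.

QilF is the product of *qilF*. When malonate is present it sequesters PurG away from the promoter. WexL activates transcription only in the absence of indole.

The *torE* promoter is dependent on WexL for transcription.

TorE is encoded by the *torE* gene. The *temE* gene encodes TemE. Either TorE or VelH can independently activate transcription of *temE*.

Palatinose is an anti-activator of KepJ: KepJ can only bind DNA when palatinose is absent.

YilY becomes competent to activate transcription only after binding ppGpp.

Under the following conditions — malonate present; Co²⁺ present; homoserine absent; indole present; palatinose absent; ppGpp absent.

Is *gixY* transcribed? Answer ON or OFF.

Palatinose is absent, so KepJ is active.
Indole is present, so WexL is inactive.
Required activator WexL is absent, so *torE* is not transcribed.
So TorE is not produced.
Homoserine is absent, so VelH is inactive.
No activator is available at the *temE* promoter, so *temE* is not transcribed.
So TemE is not produced.
No repressor is bound and KepJ is active, so *wexT* is transcribed.
So WexT is produced and active.
Malonate is present, so PurG is inactive.
Required activator PurG is absent, so *qilF* is not transcribed.
So QilF is not produced.
Co²⁺ is present, so YilC is active.
Activator YilC is present, so *kulP* is transcribed.
So KulP is produced and active.
ppGpp is absent, so YilY is inactive.
With repressor KulP bound, *gixY* is not transcribed.

OFF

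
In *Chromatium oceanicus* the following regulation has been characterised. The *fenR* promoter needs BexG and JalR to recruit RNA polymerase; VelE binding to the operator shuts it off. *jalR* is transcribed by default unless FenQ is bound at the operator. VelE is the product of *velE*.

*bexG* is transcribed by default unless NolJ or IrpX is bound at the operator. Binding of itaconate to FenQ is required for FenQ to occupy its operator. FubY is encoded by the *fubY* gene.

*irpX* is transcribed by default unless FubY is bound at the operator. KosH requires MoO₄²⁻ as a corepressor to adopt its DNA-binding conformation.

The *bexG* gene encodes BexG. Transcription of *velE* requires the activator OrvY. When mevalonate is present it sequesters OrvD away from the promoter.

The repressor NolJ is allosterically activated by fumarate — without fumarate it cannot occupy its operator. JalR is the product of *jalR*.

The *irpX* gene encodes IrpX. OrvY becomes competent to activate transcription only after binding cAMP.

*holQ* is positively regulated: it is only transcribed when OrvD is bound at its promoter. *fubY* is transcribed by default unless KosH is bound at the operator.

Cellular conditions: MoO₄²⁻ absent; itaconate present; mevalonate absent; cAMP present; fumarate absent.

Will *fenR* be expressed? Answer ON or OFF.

cAMP is present, so OrvY is active.
No repressor is bound and OrvY is active, so *velE* is transcribed.
So VelE is produced and active.
Fumarate is absent, so NolJ is inactive.
MoO₄²⁻ is absent, so KosH is inactive.
With no repressor bound, *fubY* is transcribed.
So FubY is produced and active.
With repressor FubY bound, *irpX* is not transcribed.
So IrpX is not produced.
With no repressor bound, *bexG* is transcribed.
So BexG is produced and active.
Itaconate is present, so FenQ is active.
With repressor FenQ bound, *jalR* is not transcribed.
So JalR is not produced.
With repressor VelE bound, *fenR* is not transcribed.

OFF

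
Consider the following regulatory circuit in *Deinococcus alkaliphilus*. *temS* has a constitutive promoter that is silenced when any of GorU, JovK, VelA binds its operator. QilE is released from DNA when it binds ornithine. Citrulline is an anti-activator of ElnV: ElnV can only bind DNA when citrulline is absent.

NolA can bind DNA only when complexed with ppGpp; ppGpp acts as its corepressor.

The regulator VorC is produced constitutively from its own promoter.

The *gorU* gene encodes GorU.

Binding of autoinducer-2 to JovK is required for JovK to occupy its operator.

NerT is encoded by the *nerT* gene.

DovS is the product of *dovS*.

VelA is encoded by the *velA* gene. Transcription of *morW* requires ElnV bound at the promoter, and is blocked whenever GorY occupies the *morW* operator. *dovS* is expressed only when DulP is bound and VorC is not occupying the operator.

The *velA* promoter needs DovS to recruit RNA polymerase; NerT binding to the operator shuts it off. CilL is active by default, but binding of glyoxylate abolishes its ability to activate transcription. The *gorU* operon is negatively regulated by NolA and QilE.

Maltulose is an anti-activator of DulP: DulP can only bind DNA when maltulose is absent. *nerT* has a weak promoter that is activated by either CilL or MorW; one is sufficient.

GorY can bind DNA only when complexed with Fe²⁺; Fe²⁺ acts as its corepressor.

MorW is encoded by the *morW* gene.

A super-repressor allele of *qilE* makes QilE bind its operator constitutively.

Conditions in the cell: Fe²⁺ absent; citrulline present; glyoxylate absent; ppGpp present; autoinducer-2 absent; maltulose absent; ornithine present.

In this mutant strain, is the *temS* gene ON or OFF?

ON

ppGpp is present, so NolA is active.
QilE is constitutively active in this strain.
With repressor NolA bound, *gorU* is not transcribed.
So GorU is not produced.
Autoinducer-2 is absent, so JovK is inactive.
VorC is produced constitutively and is active.
Maltulose is absent, so DulP is active.
With repressor VorC bound, *dovS* is not transcribed.
So DovS is not produced.
Glyoxylate is absent, so CilL is active.
Fe²⁺ is absent, so GorY is inactive.
Citrulline is present, so ElnV is inactive.
Required activator ElnV is absent, so *morW* is not transcribed.
So MorW is not produced.
Activator CilL is present, so *nerT* is transcribed.
So NerT is produced and active.
With repressor NerT bound, *velA* is not transcribed.
So VelA is not produced.
With no repressor bound, *temS* is transcribed.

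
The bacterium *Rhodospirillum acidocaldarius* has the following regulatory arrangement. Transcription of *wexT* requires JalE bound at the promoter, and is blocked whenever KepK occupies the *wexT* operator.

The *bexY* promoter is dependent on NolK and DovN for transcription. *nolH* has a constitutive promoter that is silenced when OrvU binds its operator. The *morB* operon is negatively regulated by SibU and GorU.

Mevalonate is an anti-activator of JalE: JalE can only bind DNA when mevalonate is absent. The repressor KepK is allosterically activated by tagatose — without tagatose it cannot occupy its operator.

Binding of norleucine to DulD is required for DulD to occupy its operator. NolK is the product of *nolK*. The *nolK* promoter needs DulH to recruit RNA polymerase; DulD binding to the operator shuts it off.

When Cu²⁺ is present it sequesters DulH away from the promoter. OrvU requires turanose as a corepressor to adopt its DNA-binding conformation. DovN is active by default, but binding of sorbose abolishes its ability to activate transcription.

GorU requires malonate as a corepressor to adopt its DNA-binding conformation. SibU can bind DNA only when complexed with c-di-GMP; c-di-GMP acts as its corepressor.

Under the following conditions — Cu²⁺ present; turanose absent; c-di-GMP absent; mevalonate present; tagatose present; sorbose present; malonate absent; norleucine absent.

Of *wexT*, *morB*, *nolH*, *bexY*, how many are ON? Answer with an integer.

2

Mevalonate is present, so JalE is inactive.
Tagatose is present, so KepK is active.
With repressor KepK bound, *wexT* is not transcribed.
→ *wexT* is OFF.
c-di-GMP is absent, so SibU is inactive.
Malonate is absent, so GorU is inactive.
With no repressor bound, *morB* is transcribed.
→ *morB* is ON.
Turanose is absent, so OrvU is inactive.
With no repressor bound, *nolH* is transcribed.
→ *nolH* is ON.
Norleucine is absent, so DulD is inactive.
Cu²⁺ is present, so DulH is inactive.
Required activator DulH is absent, so *nolK* is not transcribed.
So NolK is not produced.
Sorbose is present, so DovN is inactive.
Required activator NolK is absent, so *bexY* is not transcribed.
→ *bexY* is OFF.
2 of the 4 genes are transcribed.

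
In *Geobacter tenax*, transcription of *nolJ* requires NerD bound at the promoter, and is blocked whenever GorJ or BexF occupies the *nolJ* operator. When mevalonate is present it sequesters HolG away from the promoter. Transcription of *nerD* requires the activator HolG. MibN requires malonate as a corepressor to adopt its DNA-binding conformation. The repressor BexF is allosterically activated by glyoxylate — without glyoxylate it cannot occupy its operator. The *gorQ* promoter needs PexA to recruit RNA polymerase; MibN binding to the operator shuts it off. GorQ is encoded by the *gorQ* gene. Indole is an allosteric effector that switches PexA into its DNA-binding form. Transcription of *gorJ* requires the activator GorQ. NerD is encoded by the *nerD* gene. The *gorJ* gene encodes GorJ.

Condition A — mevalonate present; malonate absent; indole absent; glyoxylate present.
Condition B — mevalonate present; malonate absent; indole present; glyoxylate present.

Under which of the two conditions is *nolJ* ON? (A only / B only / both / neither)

Condition A:
Mevalonate is present, so HolG is inactive.
Required activator HolG is absent, so *nerD* is not transcribed.
So NerD is not produced.
Malonate is absent, so MibN is inactive.
Indole is absent, so PexA is inactive.
Required activator PexA is absent, so *gorQ* is not transcribed.
So GorQ is not produced.
Required activator GorQ is absent, so *gorJ* is not transcribed.
So GorJ is not produced.
Glyoxylate is present, so BexF is active.
With repressor BexF bound, *nolJ* is not transcribed.
→ *nolJ* is OFF in A.
Condition B:
Mevalonate is present, so HolG is inactive.
Required activator HolG is absent, so *nerD* is not transcribed.
So NerD is not produced.
Malonate is absent, so MibN is inactive.
Indole is present, so PexA is active.
No repressor is bound and PexA is active, so *gorQ* is transcribed.
So GorQ is produced and active.
No repressor is bound and GorQ is active, so *gorJ* is transcribed.
So GorJ is produced and active.
Glyoxylate is present, so BexF is active.
With repressor GorJ bound, *nolJ* is not transcribed.
→ *nolJ* is OFF in B.

neither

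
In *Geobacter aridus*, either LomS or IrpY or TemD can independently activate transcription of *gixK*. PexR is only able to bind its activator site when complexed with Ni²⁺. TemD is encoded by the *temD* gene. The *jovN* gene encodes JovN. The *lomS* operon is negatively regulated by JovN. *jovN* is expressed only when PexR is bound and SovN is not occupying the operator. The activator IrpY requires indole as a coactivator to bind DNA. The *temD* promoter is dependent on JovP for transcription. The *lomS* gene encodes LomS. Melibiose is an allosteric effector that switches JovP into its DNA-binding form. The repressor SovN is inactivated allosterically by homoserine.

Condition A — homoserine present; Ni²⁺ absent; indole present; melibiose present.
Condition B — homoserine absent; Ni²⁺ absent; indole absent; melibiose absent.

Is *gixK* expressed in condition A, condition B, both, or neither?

both

Condition A:
Homoserine is present, so SovN is inactive.
Ni²⁺ is absent, so PexR is inactive.
Required activator PexR is absent, so *jovN* is not transcribed.
So JovN is not produced.
With no repressor bound, *lomS* is transcribed.
So LomS is produced and active.
Indole is present, so IrpY is active.
Melibiose is present, so JovP is active.
No repressor is bound and JovP is active, so *temD* is transcribed.
So TemD is produced and active.
Activator LomS is present, so *gixK* is transcribed.
→ *gixK* is ON in A.
Condition B:
Homoserine is absent, so SovN is active.
Ni²⁺ is absent, so PexR is inactive.
With repressor SovN bound, *jovN* is not transcribed.
So JovN is not produced.
With no repressor bound, *lomS* is transcribed.
So LomS is produced and active.
Indole is absent, so IrpY is inactive.
Melibiose is absent, so JovP is inactive.
Required activator JovP is absent, so *temD* is not transcribed.
So TemD is not produced.
Activator LomS is present, so *gixK* is transcribed.
→ *gixK* is ON in B.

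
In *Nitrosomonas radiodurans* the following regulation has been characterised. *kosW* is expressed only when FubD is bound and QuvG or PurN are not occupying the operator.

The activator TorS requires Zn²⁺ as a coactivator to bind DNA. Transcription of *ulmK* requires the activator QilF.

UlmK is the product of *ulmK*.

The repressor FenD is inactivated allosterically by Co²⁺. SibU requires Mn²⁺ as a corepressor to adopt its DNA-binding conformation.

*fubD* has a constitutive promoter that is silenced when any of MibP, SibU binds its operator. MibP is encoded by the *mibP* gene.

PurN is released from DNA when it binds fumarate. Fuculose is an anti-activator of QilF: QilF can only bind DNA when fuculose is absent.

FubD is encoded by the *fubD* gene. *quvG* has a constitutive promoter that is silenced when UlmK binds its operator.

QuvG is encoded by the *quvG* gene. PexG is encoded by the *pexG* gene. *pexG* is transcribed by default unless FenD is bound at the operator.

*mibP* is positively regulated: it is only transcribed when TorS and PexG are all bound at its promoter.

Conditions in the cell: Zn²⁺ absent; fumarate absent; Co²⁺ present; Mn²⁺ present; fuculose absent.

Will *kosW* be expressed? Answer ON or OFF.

OFF

Zn²⁺ is absent, so TorS is inactive.
Co²⁺ is present, so FenD is inactive.
With no repressor bound, *pexG* is transcribed.
So PexG is produced and active.
Required activator TorS is absent, so *mibP* is not transcribed.
So MibP is not produced.
Mn²⁺ is present, so SibU is active.
With repressor SibU bound, *fubD* is not transcribed.
So FubD is not produced.
Fuculose is absent, so QilF is active.
No repressor is bound and QilF is active, so *ulmK* is transcribed.
So UlmK is produced and active.
With repressor UlmK bound, *quvG* is not transcribed.
So QuvG is not produced.
Fumarate is absent, so PurN is active.
With repressor PurN bound, *kosW* is not transcribed.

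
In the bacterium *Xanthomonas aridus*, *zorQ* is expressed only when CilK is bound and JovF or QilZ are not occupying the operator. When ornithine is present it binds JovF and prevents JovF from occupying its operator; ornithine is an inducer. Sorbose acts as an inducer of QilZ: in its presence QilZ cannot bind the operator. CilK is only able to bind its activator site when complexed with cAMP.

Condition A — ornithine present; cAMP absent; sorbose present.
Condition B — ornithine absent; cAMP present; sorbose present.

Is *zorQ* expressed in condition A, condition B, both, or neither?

neither

Condition A:
Ornithine is present, so JovF is inactive.
cAMP is absent, so CilK is inactive.
Sorbose is present, so QilZ is inactive.
Required activator CilK is absent, so *zorQ* is not transcribed.
→ *zorQ* is OFF in A.
Condition B:
Ornithine is absent, so JovF is active.
cAMP is present, so CilK is active.
Sorbose is present, so QilZ is inactive.
With repressor JovF bound, *zorQ* is not transcribed.
→ *zorQ* is OFF in B.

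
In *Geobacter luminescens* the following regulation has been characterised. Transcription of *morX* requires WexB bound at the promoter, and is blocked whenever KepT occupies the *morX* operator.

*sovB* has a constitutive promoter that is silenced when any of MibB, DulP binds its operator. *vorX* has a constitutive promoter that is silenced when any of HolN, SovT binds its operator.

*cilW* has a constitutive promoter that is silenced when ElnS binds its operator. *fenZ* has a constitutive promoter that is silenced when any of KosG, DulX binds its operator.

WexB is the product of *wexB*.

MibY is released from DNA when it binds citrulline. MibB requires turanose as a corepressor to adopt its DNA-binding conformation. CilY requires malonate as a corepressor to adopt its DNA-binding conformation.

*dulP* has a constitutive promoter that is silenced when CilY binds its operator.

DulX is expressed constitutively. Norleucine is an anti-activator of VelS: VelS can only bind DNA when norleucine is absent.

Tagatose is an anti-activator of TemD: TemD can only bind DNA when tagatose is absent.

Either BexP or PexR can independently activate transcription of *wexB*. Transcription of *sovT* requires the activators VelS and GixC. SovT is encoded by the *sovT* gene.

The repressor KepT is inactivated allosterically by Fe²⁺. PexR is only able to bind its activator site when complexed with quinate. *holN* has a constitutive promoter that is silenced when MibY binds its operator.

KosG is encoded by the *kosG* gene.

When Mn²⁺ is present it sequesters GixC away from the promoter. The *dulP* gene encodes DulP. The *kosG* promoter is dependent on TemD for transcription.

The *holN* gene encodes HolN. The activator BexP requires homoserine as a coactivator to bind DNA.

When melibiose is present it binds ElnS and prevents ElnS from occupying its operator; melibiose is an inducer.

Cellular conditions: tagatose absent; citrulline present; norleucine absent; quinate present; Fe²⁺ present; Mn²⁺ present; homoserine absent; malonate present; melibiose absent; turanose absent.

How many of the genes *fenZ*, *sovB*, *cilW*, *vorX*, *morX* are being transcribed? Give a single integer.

Tagatose is absent, so TemD is active.
No repressor is bound and TemD is active, so *kosG* is transcribed.
So KosG is produced and active.
DulX is produced constitutively and is active.
With repressor KosG bound, *fenZ* is not transcribed.
→ *fenZ* is OFF.
Turanose is absent, so MibB is inactive.
Malonate is present, so CilY is active.
With repressor CilY bound, *dulP* is not transcribed.
So DulP is not produced.
With no repressor bound, *sovB* is transcribed.
→ *sovB* is ON.
Melibiose is absent, so ElnS is active.
With repressor ElnS bound, *cilW* is not transcribed.
→ *cilW* is OFF.
Citrulline is present, so MibY is inactive.
With no repressor bound, *holN* is transcribed.
So HolN is produced and active.
Norleucine is absent, so VelS is active.
Mn²⁺ is present, so GixC is inactive.
Required activator GixC is absent, so *sovT* is not transcribed.
So SovT is not produced.
With repressor HolN bound, *vorX* is not transcribed.
→ *vorX* is OFF.
Homoserine is absent, so BexP is inactive.
Quinate is present, so PexR is active.
Activator PexR is present, so *wexB* is transcribed.
So WexB is produced and active.
Fe²⁺ is present, so KepT is inactive.
No repressor is bound and WexB is active, so *morX* is transcribed.
→ *morX* is ON.
2 of the 5 genes are transcribed.

2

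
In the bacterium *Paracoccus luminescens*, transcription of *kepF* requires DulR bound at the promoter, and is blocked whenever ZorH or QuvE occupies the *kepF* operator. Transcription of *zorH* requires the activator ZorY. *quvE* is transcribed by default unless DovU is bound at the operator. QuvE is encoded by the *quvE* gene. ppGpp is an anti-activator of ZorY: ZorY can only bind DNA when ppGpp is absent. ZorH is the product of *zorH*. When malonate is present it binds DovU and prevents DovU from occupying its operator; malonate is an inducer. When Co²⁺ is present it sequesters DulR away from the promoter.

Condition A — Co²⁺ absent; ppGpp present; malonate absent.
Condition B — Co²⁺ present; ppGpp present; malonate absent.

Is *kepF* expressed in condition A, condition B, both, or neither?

A only

Condition A:
Co²⁺ is absent, so DulR is active.
ppGpp is present, so ZorY is inactive.
Required activator ZorY is absent, so *zorH* is not transcribed.
So ZorH is not produced.
Malonate is absent, so DovU is active.
With repressor DovU bound, *quvE* is not transcribed.
So QuvE is not produced.
No repressor is bound and DulR is active, so *kepF* is transcribed.
→ *kepF* is ON in A.
Condition B:
Co²⁺ is present, so DulR is inactive.
ppGpp is present, so ZorY is inactive.
Required activator ZorY is absent, so *zorH* is not transcribed.
So ZorH is not produced.
Malonate is absent, so DovU is active.
With repressor DovU bound, *quvE* is not transcribed.
So QuvE is not produced.
Required activator DulR is absent, so *kepF* is not transcribed.
→ *kepF* is OFF in B.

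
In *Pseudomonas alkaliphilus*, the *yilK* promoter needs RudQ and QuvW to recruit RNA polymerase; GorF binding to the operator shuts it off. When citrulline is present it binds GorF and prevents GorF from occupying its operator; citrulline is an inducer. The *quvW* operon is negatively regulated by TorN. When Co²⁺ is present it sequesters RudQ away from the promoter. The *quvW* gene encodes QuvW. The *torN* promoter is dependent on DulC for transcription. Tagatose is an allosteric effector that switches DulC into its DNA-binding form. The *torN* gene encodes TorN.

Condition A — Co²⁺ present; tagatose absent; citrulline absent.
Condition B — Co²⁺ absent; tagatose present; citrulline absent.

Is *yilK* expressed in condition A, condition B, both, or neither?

neither

Condition A:
Co²⁺ is present, so RudQ is inactive.
Tagatose is absent, so DulC is inactive.
Required activator DulC is absent, so *torN* is not transcribed.
So TorN is not produced.
With no repressor bound, *quvW* is transcribed.
So QuvW is produced and active.
Citrulline is absent, so GorF is active.
With repressor GorF bound, *yilK* is not transcribed.
→ *yilK* is OFF in A.
Condition B:
Co²⁺ is absent, so RudQ is active.
Tagatose is present, so DulC is active.
No repressor is bound and DulC is active, so *torN* is transcribed.
So TorN is produced and active.
With repressor TorN bound, *quvW* is not transcribed.
So QuvW is not produced.
Citrulline is absent, so GorF is active.
With repressor GorF bound, *yilK* is not transcribed.
→ *yilK* is OFF in B.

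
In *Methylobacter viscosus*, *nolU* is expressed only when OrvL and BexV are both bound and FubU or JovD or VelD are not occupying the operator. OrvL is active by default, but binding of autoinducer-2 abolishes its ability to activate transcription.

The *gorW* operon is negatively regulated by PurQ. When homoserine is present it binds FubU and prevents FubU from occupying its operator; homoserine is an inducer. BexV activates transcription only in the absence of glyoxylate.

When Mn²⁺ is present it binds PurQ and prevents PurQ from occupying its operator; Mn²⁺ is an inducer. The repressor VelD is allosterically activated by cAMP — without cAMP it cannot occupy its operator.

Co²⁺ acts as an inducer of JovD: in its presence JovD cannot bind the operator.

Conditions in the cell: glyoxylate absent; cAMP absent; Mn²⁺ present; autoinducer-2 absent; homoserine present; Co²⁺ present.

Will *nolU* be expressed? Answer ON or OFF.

ON

Homoserine is present, so FubU is inactive.
Co²⁺ is present, so JovD is inactive.
Autoinducer-2 is absent, so OrvL is active.
Glyoxylate is absent, so BexV is active.
cAMP is absent, so VelD is inactive.
No repressor is bound and OrvL and BexV are active, so *nolU* is transcribed.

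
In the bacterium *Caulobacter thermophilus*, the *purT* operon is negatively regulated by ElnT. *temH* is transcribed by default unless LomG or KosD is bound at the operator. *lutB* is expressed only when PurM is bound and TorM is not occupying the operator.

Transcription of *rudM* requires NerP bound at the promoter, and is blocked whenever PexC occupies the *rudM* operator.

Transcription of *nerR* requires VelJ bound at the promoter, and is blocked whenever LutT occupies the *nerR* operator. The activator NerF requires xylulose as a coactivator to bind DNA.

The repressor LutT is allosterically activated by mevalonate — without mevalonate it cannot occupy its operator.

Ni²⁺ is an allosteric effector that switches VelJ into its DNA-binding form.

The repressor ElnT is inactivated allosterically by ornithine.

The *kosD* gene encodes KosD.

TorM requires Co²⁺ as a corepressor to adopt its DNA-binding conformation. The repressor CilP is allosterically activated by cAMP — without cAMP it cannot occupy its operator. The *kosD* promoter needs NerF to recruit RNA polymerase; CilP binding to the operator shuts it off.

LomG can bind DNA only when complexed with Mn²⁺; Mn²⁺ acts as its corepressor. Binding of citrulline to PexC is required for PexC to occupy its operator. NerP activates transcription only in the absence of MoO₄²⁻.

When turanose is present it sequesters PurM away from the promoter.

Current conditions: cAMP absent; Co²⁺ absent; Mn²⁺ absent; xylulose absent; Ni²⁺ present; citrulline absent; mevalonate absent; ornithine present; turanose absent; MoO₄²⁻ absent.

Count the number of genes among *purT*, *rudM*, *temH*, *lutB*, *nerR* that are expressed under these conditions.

5

Ornithine is present, so ElnT is inactive.
With no repressor bound, *purT* is transcribed.
→ *purT* is ON.
MoO₄²⁻ is absent, so NerP is active.
Citrulline is absent, so PexC is inactive.
No repressor is bound and NerP is active, so *rudM* is transcribed.
→ *rudM* is ON.
Mn²⁺ is absent, so LomG is inactive.
cAMP is absent, so CilP is inactive.
Xylulose is absent, so NerF is inactive.
Required activator NerF is absent, so *kosD* is not transcribed.
So KosD is not produced.
With no repressor bound, *temH* is transcribed.
→ *temH* is ON.
Co²⁺ is absent, so TorM is inactive.
Turanose is absent, so PurM is active.
No repressor is bound and PurM is active, so *lutB* is transcribed.
→ *lutB* is ON.
Ni²⁺ is present, so VelJ is active.
Mevalonate is absent, so LutT is inactive.
No repressor is bound and VelJ is active, so *nerR* is transcribed.
→ *nerR* is ON.
5 of the 5 genes are transcribed.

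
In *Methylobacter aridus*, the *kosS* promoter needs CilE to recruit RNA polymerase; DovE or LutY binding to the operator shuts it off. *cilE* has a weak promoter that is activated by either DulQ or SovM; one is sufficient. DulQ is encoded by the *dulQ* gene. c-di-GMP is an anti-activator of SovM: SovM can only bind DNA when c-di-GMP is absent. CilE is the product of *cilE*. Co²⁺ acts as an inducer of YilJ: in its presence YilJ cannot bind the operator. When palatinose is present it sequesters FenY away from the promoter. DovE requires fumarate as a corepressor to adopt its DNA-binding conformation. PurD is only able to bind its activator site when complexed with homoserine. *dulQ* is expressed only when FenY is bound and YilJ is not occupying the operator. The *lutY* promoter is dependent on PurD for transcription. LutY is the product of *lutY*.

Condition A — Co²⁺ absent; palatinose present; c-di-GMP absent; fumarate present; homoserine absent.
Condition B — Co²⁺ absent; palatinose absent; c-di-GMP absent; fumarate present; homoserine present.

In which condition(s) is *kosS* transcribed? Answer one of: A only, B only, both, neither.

neither

Condition A:
Co²⁺ is absent, so YilJ is active.
Palatinose is present, so FenY is inactive.
With repressor YilJ bound, *dulQ* is not transcribed.
So DulQ is not produced.
c-di-GMP is absent, so SovM is active.
Activator SovM is present, so *cilE* is transcribed.
So CilE is produced and active.
Fumarate is present, so DovE is active.
Homoserine is absent, so PurD is inactive.
Required activator PurD is absent, so *lutY* is not transcribed.
So LutY is not produced.
With repressor DovE bound, *kosS* is not transcribed.
→ *kosS* is OFF in A.
Condition B:
Co²⁺ is absent, so YilJ is active.
Palatinose is absent, so FenY is active.
With repressor YilJ bound, *dulQ* is not transcribed.
So DulQ is not produced.
c-di-GMP is absent, so SovM is active.
Activator SovM is present, so *cilE* is transcribed.
So CilE is produced and active.
Fumarate is present, so DovE is active.
Homoserine is present, so PurD is active.
No repressor is bound and PurD is active, so *lutY* is transcribed.
So LutY is produced and active.
With repressor DovE bound, *kosS* is not transcribed.
→ *kosS* is OFF in B.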